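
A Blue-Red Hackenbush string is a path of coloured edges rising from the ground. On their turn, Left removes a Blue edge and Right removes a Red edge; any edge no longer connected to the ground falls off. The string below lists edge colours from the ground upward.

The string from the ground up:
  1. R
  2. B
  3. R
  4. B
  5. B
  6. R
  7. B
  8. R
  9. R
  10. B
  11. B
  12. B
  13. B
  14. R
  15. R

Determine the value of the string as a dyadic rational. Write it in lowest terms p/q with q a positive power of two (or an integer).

-9607/16384

Prefix values for R B R B B R B R R B B B B R R via {L|R} + simplicity:
G(R) = { · | 0 } => -1
G(RB) = { -1 | 0 } => -1/2
G(RBR) = { -1 | -1/2, 0 } => -3/4
G(RBRB) = { -1, -3/4 | -1/2, 0 } => -5/8
G(RBRBB) = { -1, -3/4, -5/8 | -1/2, 0 } => -9/16
G(RBRBBR) = { -1, -3/4, -5/8 | -9/16, -1/2, 0 } => -19/32
G(RBRBBRB) = { -1, -3/4, -5/8, -19/32 | -9/16, -1/2, 0 } => -37/64
G(RBRBBRBR) = { -1, -3/4, -5/8, -19/32 | -37/64, -9/16, -1/2, 0 } => -75/128
G(RBRBBRBRR) = { -1, -3/4, -5/8, -19/32 | -75/128, -37/64, -9/16, -1/2, 0 } => -151/256
G(RBRBBRBRRB) = { -1, -3/4, -5/8, -19/32, -151/256 | -75/128, -37/64, -9/16, -1/2, 0 } => -301/512
G(RBRBBRBRRBB) = { -1, -3/4, -5/8, -19/32, -151/256, -301/512 | -75/128, -37/64, -9/16, -1/2, 0 } => -601/1024
G(RBRBBRBRRBBB) = { -1, -3/4, -5/8, -19/32, -151/256, -301/512, -601/1024 | -75/128, -37/64, -9/16, -1/2, 0 } => -1201/2048
G(RBRBBRBRRBBBB) = { -1, -3/4, -5/8, -19/32, -151/256, -301/512, -601/1024, -1201/2048 | -75/128, -37/64, -9/16, -1/2, 0 } => -2401/4096
G(RBRBBRBRRBBBBR) = { -1, -3/4, -5/8, -19/32, -151/256, -301/512, -601/1024, -1201/2048 | -2401/4096, -75/128, -37/64, -9/16, -1/2, 0 } => -4803/8192
G(RBRBBRBRRBBBBRR) = { -1, -3/4, -5/8, -19/32, -151/256, -301/512, -601/1024, -1201/2048 | -4803/8192, -2401/4096, -75/128, -37/64, -9/16, -1/2, 0 } => -9607/16384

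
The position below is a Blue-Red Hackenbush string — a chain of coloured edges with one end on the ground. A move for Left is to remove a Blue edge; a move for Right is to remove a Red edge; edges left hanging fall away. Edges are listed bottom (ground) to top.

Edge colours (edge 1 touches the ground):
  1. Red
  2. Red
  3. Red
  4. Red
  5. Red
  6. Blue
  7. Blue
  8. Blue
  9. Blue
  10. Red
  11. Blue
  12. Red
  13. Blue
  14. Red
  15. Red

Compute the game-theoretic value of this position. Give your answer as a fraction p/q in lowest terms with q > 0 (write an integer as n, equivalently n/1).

-4183/1024

1 of 15 · R · max L −∞ · min R 0 ⇒ -1
2 of 15 · RR · max L −∞ · min R -1 ⇒ -2
3 of 15 · RRR · max L −∞ · min R -2 ⇒ -3
4 of 15 · RRRR · max L −∞ · min R -3 ⇒ -4
5 of 15 · RRRRR · max L −∞ · min R -4 ⇒ -5
6 of 15 · RRRRRB · max L -5 · min R -4 ⇒ -9/2
7 of 15 · RRRRRBB · max L -9/2 · min R -4 ⇒ -17/4
8 of 15 · RRRRRBBB · max L -17/4 · min R -4 ⇒ -33/8
9 of 15 · RRRRRBBBB · max L -33/8 · min R -4 ⇒ -65/16
10 of 15 · RRRRRBBBBR · max L -33/8 · min R -65/16 ⇒ -131/32
11 of 15 · RRRRRBBBBRB · max L -131/32 · min R -65/16 ⇒ -261/64
12 of 15 · RRRRRBBBBRBR · max L -131/32 · min R -261/64 ⇒ -523/128
13 of 15 · RRRRRBBBBRBRB · max L -523/128 · min R -261/64 ⇒ -1045/256
14 of 15 · RRRRRBBBBRBRBR · max L -523/128 · min R -1045/256 ⇒ -2091/512
15 of 15 · RRRRRBBBBRBRBRR · max L -523/128 · min R -2091/512 ⇒ -4183/1024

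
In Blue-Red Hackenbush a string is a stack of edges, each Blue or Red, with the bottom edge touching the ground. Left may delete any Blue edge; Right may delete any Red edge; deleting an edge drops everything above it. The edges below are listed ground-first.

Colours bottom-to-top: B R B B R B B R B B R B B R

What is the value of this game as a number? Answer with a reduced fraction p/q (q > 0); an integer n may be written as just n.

Recurse on prefixes of the 14-edge string B R B B R B B R B B R B B R:
v(B) = { 0 | none } → 1
v(BR) = { 0 | 1 } → 1/2
v(BRB) = { 0, 1/2 | 1 } → 3/4
v(BRBB) = { 0, 1/2, 3/4 | 1 } → 7/8
v(BRBBR) = { 0, 1/2, 3/4 | 7/8, 1 } → 13/16
v(BRBBRB) = { 0, 1/2, 3/4, 13/16 | 7/8, 1 } → 27/32
v(BRBBRBB) = { 0, 1/2, 3/4, 13/16, 27/32 | 7/8, 1 } → 55/64
v(BRBBRBBR) = { 0, 1/2, 3/4, 13/16, 27/32 | 55/64, 7/8, 1 } → 109/128
v(BRBBRBBRB) = { 0, 1/2, 3/4, 13/16, 27/32, 109/128 | 55/64, 7/8, 1 } → 219/256
v(BRBBRBBRBB) = { 0, 1/2, 3/4, 13/16, 27/32, 109/128, 219/256 | 55/64, 7/8, 1 } → 439/512
v(BRBBRBBRBBR) = { 0, 1/2, 3/4, 13/16, 27/32, 109/128, 219/256 | 439/512, 55/64, 7/8, 1 } → 877/1024
v(BRBBRBBRBBRB) = { 0, 1/2, 3/4, 13/16, 27/32, 109/128, 219/256, 877/1024 | 439/512, 55/64, 7/8, 1 } → 1755/2048
v(BRBBRBBRBBRBB) = { 0, 1/2, 3/4, 13/16, 27/32, 109/128, 219/256, 877/1024, 1755/2048 | 439/512, 55/64, 7/8, 1 } → 3511/4096
v(BRBBRBBRBBRBBR) = { 0, 1/2, 3/4, 13/16, 27/32, 109/128, 219/256, 877/1024, 1755/2048 | 3511/4096, 439/512, 55/64, 7/8, 1 } → 7021/8192

7021/8192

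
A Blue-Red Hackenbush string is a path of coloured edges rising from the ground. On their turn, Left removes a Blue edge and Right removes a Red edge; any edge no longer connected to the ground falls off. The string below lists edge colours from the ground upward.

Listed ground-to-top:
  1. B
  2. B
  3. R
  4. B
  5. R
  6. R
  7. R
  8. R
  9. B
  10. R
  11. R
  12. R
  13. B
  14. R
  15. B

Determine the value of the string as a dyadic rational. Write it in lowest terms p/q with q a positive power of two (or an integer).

12427/8192

Build value(s[:k]) for k = 1..15, string s = B B R B R R R R B R R R B R B.
B: Left { 0 }, Right {  } ⇒ simplest 1
BB: Left { 0,1 }, Right {  } ⇒ simplest 2
BBR: Left { 0,1 }, Right { 2 } ⇒ simplest 3/2
BBRB: Left { 0,1,3/2 }, Right { 2 } ⇒ simplest 7/4
BBRBR: Left { 0,1,3/2 }, Right { 7/4,2 } ⇒ simplest 13/8
BBRBRR: Left { 0,1,3/2 }, Right { 13/8,7/4,2 } ⇒ simplest 25/16
BBRBRRR: Left { 0,1,3/2 }, Right { 25/16,13/8,7/4,2 } ⇒ simplest 49/32
BBRBRRRR: Left { 0,1,3/2 }, Right { 49/32,25/16,13/8,7/4,2 } ⇒ simplest 97/64
BBRBRRRRB: Left { 0,1,3/2,97/64 }, Right { 49/32,25/16,13/8,7/4,2 } ⇒ simplest 195/128
BBRBRRRRBR: Left { 0,1,3/2,97/64 }, Right { 195/128,49/32,25/16,13/8,7/4,2 } ⇒ simplest 389/256
BBRBRRRRBRR: Left { 0,1,3/2,97/64 }, Right { 389/256,195/128,49/32,25/16,13/8,7/4,2 } ⇒ simplest 777/512
BBRBRRRRBRRR: Left { 0,1,3/2,97/64 }, Right { 777/512,389/256,195/128,49/32,25/16,13/8,7/4,2 } ⇒ simplest 1553/1024
BBRBRRRRBRRRB: Left { 0,1,3/2,97/64,1553/1024 }, Right { 777/512,389/256,195/128,49/32,25/16,13/8,7/4,2 } ⇒ simplest 3107/2048
BBRBRRRRBRRRBR: Left { 0,1,3/2,97/64,1553/1024 }, Right { 3107/2048,777/512,389/256,195/128,49/32,25/16,13/8,7/4,2 } ⇒ simplest 6213/4096
BBRBRRRRBRRRBRB: Left { 0,1,3/2,97/64,1553/1024,6213/4096 }, Right { 3107/2048,777/512,389/256,195/128,49/32,25/16,13/8,7/4,2 } ⇒ simplest 12427/8192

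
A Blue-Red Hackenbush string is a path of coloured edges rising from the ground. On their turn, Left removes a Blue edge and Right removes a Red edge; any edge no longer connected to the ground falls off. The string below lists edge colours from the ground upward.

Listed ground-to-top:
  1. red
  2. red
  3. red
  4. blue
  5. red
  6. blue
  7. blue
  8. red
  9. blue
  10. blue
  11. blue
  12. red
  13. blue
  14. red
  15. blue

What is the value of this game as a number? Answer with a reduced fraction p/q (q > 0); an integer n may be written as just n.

edge 1 of 15 (red): { (no moves) | 0 } ⇒ -1
edge 2 of 15 (red): { (no moves) | -1,0 } ⇒ -2
edge 3 of 15 (red): { (no moves) | -2,-1,0 } ⇒ -3
edge 4 of 15 (blue): { -3 | -2,-1,0 } ⇒ -5/2
edge 5 of 15 (red): { -3 | -5/2,-2,-1,0 } ⇒ -11/4
edge 6 of 15 (blue): { -3,-11/4 | -5/2,-2,-1,0 } ⇒ -21/8
edge 7 of 15 (blue): { -3,-11/4,-21/8 | -5/2,-2,-1,0 } ⇒ -41/16
edge 8 of 15 (red): { -3,-11/4,-21/8 | -41/16,-5/2,-2,-1,0 } ⇒ -83/32
edge 9 of 15 (blue): { -3,-11/4,-21/8,-83/32 | -41/16,-5/2,-2,-1,0 } ⇒ -165/64
edge 10 of 15 (blue): { -3,-11/4,-21/8,-83/32,-165/64 | -41/16,-5/2,-2,-1,0 } ⇒ -329/128
edge 11 of 15 (blue): { -3,-11/4,-21/8,-83/32,-165/64,-329/128 | -41/16,-5/2,-2,-1,0 } ⇒ -657/256
edge 12 of 15 (red): { -3,-11/4,-21/8,-83/32,-165/64,-329/128 | -657/256,-41/16,-5/2,-2,-1,0 } ⇒ -1315/512
edge 13 of 15 (blue): { -3,-11/4,-21/8,-83/32,-165/64,-329/128,-1315/512 | -657/256,-41/16,-5/2,-2,-1,0 } ⇒ -2629/1024
edge 14 of 15 (red): { -3,-11/4,-21/8,-83/32,-165/64,-329/128,-1315/512 | -2629/1024,-657/256,-41/16,-5/2,-2,-1,0 } ⇒ -5259/2048
edge 15 of 15 (blue): { -3,-11/4,-21/8,-83/32,-165/64,-329/128,-1315/512,-5259/2048 | -2629/1024,-657/256,-41/16,-5/2,-2,-1,0 } ⇒ -10517/4096

-10517/4096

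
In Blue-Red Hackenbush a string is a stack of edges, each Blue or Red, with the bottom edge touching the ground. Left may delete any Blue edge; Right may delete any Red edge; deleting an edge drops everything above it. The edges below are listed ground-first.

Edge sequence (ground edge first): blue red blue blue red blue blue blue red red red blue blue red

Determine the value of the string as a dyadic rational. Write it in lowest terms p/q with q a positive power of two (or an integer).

7053/8192

1 of 14 · b · max L 0 · min R +∞ so 1
2 of 14 · br · max L 0 · min R 1 so 1/2
3 of 14 · brb · max L 1/2 · min R 1 so 3/4
4 of 14 · brbb · max L 3/4 · min R 1 so 7/8
5 of 14 · brbbr · max L 3/4 · min R 7/8 so 13/16
6 of 14 · brbbrb · max L 13/16 · min R 7/8 so 27/32
7 of 14 · brbbrbb · max L 27/32 · min R 7/8 so 55/64
8 of 14 · brbbrbbb · max L 55/64 · min R 7/8 so 111/128
9 of 14 · brbbrbbbr · max L 55/64 · min R 111/128 so 221/256
10 of 14 · brbbrbbbrr · max L 55/64 · min R 221/256 so 441/512
11 of 14 · brbbrbbbrrr · max L 55/64 · min R 441/512 so 881/1024
12 of 14 · brbbrbbbrrrb · max L 881/1024 · min R 441/512 so 1763/2048
13 of 14 · brbbrbbbrrrbb · max L 1763/2048 · min R 441/512 so 3527/4096
14 of 14 · brbbrbbbrrrbbr · max L 1763/2048 · min R 3527/4096 so 7053/8192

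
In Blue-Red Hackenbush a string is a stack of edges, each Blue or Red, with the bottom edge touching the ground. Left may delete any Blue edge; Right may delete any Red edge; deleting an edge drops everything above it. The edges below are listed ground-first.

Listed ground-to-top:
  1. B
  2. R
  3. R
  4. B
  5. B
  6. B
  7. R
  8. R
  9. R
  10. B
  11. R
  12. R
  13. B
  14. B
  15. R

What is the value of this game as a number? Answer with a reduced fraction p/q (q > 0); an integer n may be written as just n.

Recurse on prefixes of the 15-edge string B R R B B B R R R B R R B B R:
g_1 [B]  L=[0]  R=[—]  = 1
g_2 [BR]  L=[0]  R=[1]  = 1/2
g_3 [BRR]  L=[0]  R=[1/2, 1]  = 1/4
g_4 [BRRB]  L=[0, 1/4]  R=[1/2, 1]  = 3/8
g_5 [BRRBB]  L=[0, 1/4, 3/8]  R=[1/2, 1]  = 7/16
g_6 [BRRBBB]  L=[0, 1/4, 3/8, 7/16]  R=[1/2, 1]  = 15/32
g_7 [BRRBBBR]  L=[0, 1/4, 3/8, 7/16]  R=[15/32, 1/2, 1]  = 29/64
g_8 [BRRBBBRR]  L=[0, 1/4, 3/8, 7/16]  R=[29/64, 15/32, 1/2, 1]  = 57/128
g_9 [BRRBBBRRR]  L=[0, 1/4, 3/8, 7/16]  R=[57/128, 29/64, 15/32, 1/2, 1]  = 113/256
g_10 [BRRBBBRRRB]  L=[0, 1/4, 3/8, 7/16, 113/256]  R=[57/128, 29/64, 15/32, 1/2, 1]  = 227/512
g_11 [BRRBBBRRRBR]  L=[0, 1/4, 3/8, 7/16, 113/256]  R=[227/512, 57/128, 29/64, 15/32, 1/2, 1]  = 453/1024
g_12 [BRRBBBRRRBRR]  L=[0, 1/4, 3/8, 7/16, 113/256]  R=[453/1024, 227/512, 57/128, 29/64, 15/32, 1/2, 1]  = 905/2048
g_13 [BRRBBBRRRBRRB]  L=[0, 1/4, 3/8, 7/16, 113/256, 905/2048]  R=[453/1024, 227/512, 57/128, 29/64, 15/32, 1/2, 1]  = 1811/4096
g_14 [BRRBBBRRRBRRBB]  L=[0, 1/4, 3/8, 7/16, 113/256, 905/2048, 1811/4096]  R=[453/1024, 227/512, 57/128, 29/64, 15/32, 1/2, 1]  = 3623/8192
g_15 [BRRBBBRRRBRRBBR]  L=[0, 1/4, 3/8, 7/16, 113/256, 905/2048, 1811/4096]  R=[3623/8192, 453/1024, 227/512, 57/128, 29/64, 15/32, 1/2, 1]  = 7245/16384

7245/16384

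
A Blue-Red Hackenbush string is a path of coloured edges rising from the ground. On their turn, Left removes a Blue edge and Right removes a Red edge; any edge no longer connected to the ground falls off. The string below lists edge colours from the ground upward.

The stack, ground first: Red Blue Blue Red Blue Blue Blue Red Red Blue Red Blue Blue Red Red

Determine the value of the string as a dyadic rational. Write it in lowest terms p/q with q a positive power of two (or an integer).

1 of 15 · R · max L −∞ · min R 0 gives -1
2 of 15 · RB · max L -1 · min R 0 gives -1/2
3 of 15 · RBB · max L -1/2 · min R 0 gives -1/4
4 of 15 · RBBR · max L -1/2 · min R -1/4 gives -3/8
5 of 15 · RBBRB · max L -3/8 · min R -1/4 gives -5/16
6 of 15 · RBBRBB · max L -5/16 · min R -1/4 gives -9/32
7 of 15 · RBBRBBB · max L -9/32 · min R -1/4 gives -17/64
8 of 15 · RBBRBBBR · max L -9/32 · min R -17/64 gives -35/128
9 of 15 · RBBRBBBRR · max L -9/32 · min R -35/128 gives -71/256
10 of 15 · RBBRBBBRRB · max L -71/256 · min R -35/128 gives -141/512
11 of 15 · RBBRBBBRRBR · max L -71/256 · min R -141/512 gives -283/1024
12 of 15 · RBBRBBBRRBRB · max L -283/1024 · min R -141/512 gives -565/2048
13 of 15 · RBBRBBBRRBRBB · max L -565/2048 · min R -141/512 gives -1129/4096
14 of 15 · RBBRBBBRRBRBBR · max L -565/2048 · min R -1129/4096 gives -2259/8192
15 of 15 · RBBRBBBRRBRBBRR · max L -565/2048 · min R -2259/8192 gives -4519/16384

-4519/16384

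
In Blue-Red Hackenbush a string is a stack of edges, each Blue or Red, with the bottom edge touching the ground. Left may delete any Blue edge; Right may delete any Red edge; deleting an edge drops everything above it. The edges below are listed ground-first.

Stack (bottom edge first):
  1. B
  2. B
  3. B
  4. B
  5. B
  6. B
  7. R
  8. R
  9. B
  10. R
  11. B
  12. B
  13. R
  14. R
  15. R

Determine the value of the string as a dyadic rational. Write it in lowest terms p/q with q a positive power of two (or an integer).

Prefix values for B B B B B B R R B R B B R R R via {L|R} + simplicity:
step 1: add B to get B; options L={ 0 } R={ · } → 1
step 2: add B to get BB; options L={ 0 1 } R={ · } → 2
step 3: add B to get BBB; options L={ 0 1 2 } R={ · } → 3
step 4: add B to get BBBB; options L={ 0 1 2 3 } R={ · } → 4
step 5: add B to get BBBBB; options L={ 0 1 2 3 4 } R={ · } → 5
step 6: add B to get BBBBBB; options L={ 0 1 2 3 4 5 } R={ · } → 6
step 7: add R to get BBBBBBR; options L={ 0 1 2 3 4 5 } R={ 6 } → 11/2
step 8: add R to get BBBBBBRR; options L={ 0 1 2 3 4 5 } R={ 11/2 6 } → 21/4
step 9: add B to get BBBBBBRRB; options L={ 0 1 2 3 4 5 21/4 } R={ 11/2 6 } → 43/8
step 10: add R to get BBBBBBRRBR; options L={ 0 1 2 3 4 5 21/4 } R={ 43/8 11/2 6 } → 85/16
step 11: add B to get BBBBBBRRBRB; options L={ 0 1 2 3 4 5 21/4 85/16 } R={ 43/8 11/2 6 } → 171/32
step 12: add B to get BBBBBBRRBRBB; options L={ 0 1 2 3 4 5 21/4 85/16 171/32 } R={ 43/8 11/2 6 } → 343/64
step 13: add R to get BBBBBBRRBRBBR; options L={ 0 1 2 3 4 5 21/4 85/16 171/32 } R={ 343/64 43/8 11/2 6 } → 685/128
step 14: add R to get BBBBBBRRBRBBRR; options L={ 0 1 2 3 4 5 21/4 85/16 171/32 } R={ 685/128 343/64 43/8 11/2 6 } → 1369/256
step 15: add R to get BBBBBBRRBRBBRRR; options L={ 0 1 2 3 4 5 21/4 85/16 171/32 } R={ 1369/256 685/128 343/64 43/8 11/2 6 } → 2737/512

2737/512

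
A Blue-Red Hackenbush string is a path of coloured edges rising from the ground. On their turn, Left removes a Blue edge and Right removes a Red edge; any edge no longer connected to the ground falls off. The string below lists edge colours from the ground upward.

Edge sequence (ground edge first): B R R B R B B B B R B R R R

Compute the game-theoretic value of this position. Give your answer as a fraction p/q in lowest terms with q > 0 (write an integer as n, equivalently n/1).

3025/8192

val(B) = { 0 | · } — 1
val(BR) = { 0 | 1 } — 1/2
val(BRR) = { 0 | 1/2; 1 } — 1/4
val(BRRB) = { 0; 1/4 | 1/2; 1 } — 3/8
val(BRRBR) = { 0; 1/4 | 3/8; 1/2; 1 } — 5/16
val(BRRBRB) = { 0; 1/4; 5/16 | 3/8; 1/2; 1 } — 11/32
val(BRRBRBB) = { 0; 1/4; 5/16; 11/32 | 3/8; 1/2; 1 } — 23/64
val(BRRBRBBB) = { 0; 1/4; 5/16; 11/32; 23/64 | 3/8; 1/2; 1 } — 47/128
val(BRRBRBBBB) = { 0; 1/4; 5/16; 11/32; 23/64; 47/128 | 3/8; 1/2; 1 } — 95/256
val(BRRBRBBBBR) = { 0; 1/4; 5/16; 11/32; 23/64; 47/128 | 95/256; 3/8; 1/2; 1 } — 189/512
val(BRRBRBBBBRB) = { 0; 1/4; 5/16; 11/32; 23/64; 47/128; 189/512 | 95/256; 3/8; 1/2; 1 } — 379/1024
val(BRRBRBBBBRBR) = { 0; 1/4; 5/16; 11/32; 23/64; 47/128; 189/512 | 379/1024; 95/256; 3/8; 1/2; 1 } — 757/2048
val(BRRBRBBBBRBRR) = { 0; 1/4; 5/16; 11/32; 23/64; 47/128; 189/512 | 757/2048; 379/1024; 95/256; 3/8; 1/2; 1 } — 1513/4096
val(BRRBRBBBBRBRRR) = { 0; 1/4; 5/16; 11/32; 23/64; 47/128; 189/512 | 1513/4096; 757/2048; 379/1024; 95/256; 3/8; 1/2; 1 } — 3025/8192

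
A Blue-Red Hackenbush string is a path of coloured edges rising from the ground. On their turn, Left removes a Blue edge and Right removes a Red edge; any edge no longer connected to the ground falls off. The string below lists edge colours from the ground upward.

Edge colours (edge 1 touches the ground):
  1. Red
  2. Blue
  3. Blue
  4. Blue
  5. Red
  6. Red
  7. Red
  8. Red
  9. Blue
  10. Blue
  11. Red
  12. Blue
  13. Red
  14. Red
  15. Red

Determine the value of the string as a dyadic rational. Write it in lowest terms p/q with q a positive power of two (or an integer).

Recurse on prefixes of the 15-edge string Red Blue Blue Blue Red Red Red Red Blue Blue Red Blue Red Red Red:
value(R) = { none | 0 } → -1
value(RB) = { -1 | 0 } → -1/2
value(RBB) = { -1, -1/2 | 0 } → -1/4
value(RBBB) = { -1, -1/2, -1/4 | 0 } → -1/8
value(RBBBR) = { -1, -1/2, -1/4 | -1/8, 0 } → -3/16
value(RBBBRR) = { -1, -1/2, -1/4 | -3/16, -1/8, 0 } → -7/32
value(RBBBRRR) = { -1, -1/2, -1/4 | -7/32, -3/16, -1/8, 0 } → -15/64
value(RBBBRRRR) = { -1, -1/2, -1/4 | -15/64, -7/32, -3/16, -1/8, 0 } → -31/128
value(RBBBRRRRB) = { -1, -1/2, -1/4, -31/128 | -15/64, -7/32, -3/16, -1/8, 0 } → -61/256
value(RBBBRRRRBB) = { -1, -1/2, -1/4, -31/128, -61/256 | -15/64, -7/32, -3/16, -1/8, 0 } → -121/512
value(RBBBRRRRBBR) = { -1, -1/2, -1/4, -31/128, -61/256 | -121/512, -15/64, -7/32, -3/16, -1/8, 0 } → -243/1024
value(RBBBRRRRBBRB) = { -1, -1/2, -1/4, -31/128, -61/256, -243/1024 | -121/512, -15/64, -7/32, -3/16, -1/8, 0 } → -485/2048
value(RBBBRRRRBBRBR) = { -1, -1/2, -1/4, -31/128, -61/256, -243/1024 | -485/2048, -121/512, -15/64, -7/32, -3/16, -1/8, 0 } → -971/4096
value(RBBBRRRRBBRBRR) = { -1, -1/2, -1/4, -31/128, -61/256, -243/1024 | -971/4096, -485/2048, -121/512, -15/64, -7/32, -3/16, -1/8, 0 } → -1943/8192
value(RBBBRRRRBBRBRRR) = { -1, -1/2, -1/4, -31/128, -61/256, -243/1024 | -1943/8192, -971/4096, -485/2048, -121/512, -15/64, -7/32, -3/16, -1/8, 0 } → -3887/16384

-3887/16384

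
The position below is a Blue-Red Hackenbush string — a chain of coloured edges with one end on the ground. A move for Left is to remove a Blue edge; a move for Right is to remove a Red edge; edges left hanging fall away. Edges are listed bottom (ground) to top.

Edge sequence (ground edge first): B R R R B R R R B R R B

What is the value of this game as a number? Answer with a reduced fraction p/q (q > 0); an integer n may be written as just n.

275/2048

Prefix values for B R R R B R R R B R R B via {L|R} + simplicity:
edge 1 of 12 (B): { 0 | none } = 1
edge 2 of 12 (R): { 0 | 1 } = 1/2
edge 3 of 12 (R): { 0 | 1/2; 1 } = 1/4
edge 4 of 12 (R): { 0 | 1/4; 1/2; 1 } = 1/8
edge 5 of 12 (B): { 0; 1/8 | 1/4; 1/2; 1 } = 3/16
edge 6 of 12 (R): { 0; 1/8 | 3/16; 1/4; 1/2; 1 } = 5/32
edge 7 of 12 (R): { 0; 1/8 | 5/32; 3/16; 1/4; 1/2; 1 } = 9/64
edge 8 of 12 (R): { 0; 1/8 | 9/64; 5/32; 3/16; 1/4; 1/2; 1 } = 17/128
edge 9 of 12 (B): { 0; 1/8; 17/128 | 9/64; 5/32; 3/16; 1/4; 1/2; 1 } = 35/256
edge 10 of 12 (R): { 0; 1/8; 17/128 | 35/256; 9/64; 5/32; 3/16; 1/4; 1/2; 1 } = 69/512
edge 11 of 12 (R): { 0; 1/8; 17/128 | 69/512; 35/256; 9/64; 5/32; 3/16; 1/4; 1/2; 1 } = 137/1024
edge 12 of 12 (B): { 0; 1/8; 17/128; 137/1024 | 69/512; 35/256; 9/64; 5/32; 3/16; 1/4; 1/2; 1 } = 275/2048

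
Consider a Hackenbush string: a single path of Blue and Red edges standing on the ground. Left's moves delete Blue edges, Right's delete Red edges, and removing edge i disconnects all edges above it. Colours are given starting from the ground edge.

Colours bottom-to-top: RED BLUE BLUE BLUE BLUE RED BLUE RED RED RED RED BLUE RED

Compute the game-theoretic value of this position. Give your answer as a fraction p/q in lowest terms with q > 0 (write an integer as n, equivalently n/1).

-379/4096

value_1 [R]  L=[·]  R=[0]  so -1
value_2 [RB]  L=[-1]  R=[0]  so -1/2
value_3 [RBB]  L=[-1 -1/2]  R=[0]  so -1/4
value_4 [RBBB]  L=[-1 -1/2 -1/4]  R=[0]  so -1/8
value_5 [RBBBB]  L=[-1 -1/2 -1/4 -1/8]  R=[0]  so -1/16
value_6 [RBBBBR]  L=[-1 -1/2 -1/4 -1/8]  R=[-1/16 0]  so -3/32
value_7 [RBBBBRB]  L=[-1 -1/2 -1/4 -1/8 -3/32]  R=[-1/16 0]  so -5/64
value_8 [RBBBBRBR]  L=[-1 -1/2 -1/4 -1/8 -3/32]  R=[-5/64 -1/16 0]  so -11/128
value_9 [RBBBBRBRR]  L=[-1 -1/2 -1/4 -1/8 -3/32]  R=[-11/128 -5/64 -1/16 0]  so -23/256
value_10 [RBBBBRBRRR]  L=[-1 -1/2 -1/4 -1/8 -3/32]  R=[-23/256 -11/128 -5/64 -1/16 0]  so -47/512
value_11 [RBBBBRBRRRR]  L=[-1 -1/2 -1/4 -1/8 -3/32]  R=[-47/512 -23/256 -11/128 -5/64 -1/16 0]  so -95/1024
value_12 [RBBBBRBRRRRB]  L=[-1 -1/2 -1/4 -1/8 -3/32 -95/1024]  R=[-47/512 -23/256 -11/128 -5/64 -1/16 0]  so -189/2048
value_13 [RBBBBRBRRRRBR]  L=[-1 -1/2 -1/4 -1/8 -3/32 -95/1024]  R=[-189/2048 -47/512 -23/256 -11/128 -5/64 -1/16 0]  so -379/4096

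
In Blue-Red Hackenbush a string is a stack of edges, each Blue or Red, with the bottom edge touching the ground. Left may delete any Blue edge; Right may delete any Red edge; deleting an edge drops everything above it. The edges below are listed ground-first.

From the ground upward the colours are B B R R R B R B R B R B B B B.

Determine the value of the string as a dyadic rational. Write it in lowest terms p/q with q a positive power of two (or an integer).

9567/8192

Recurse on prefixes of the 15-edge string B B R R R B R B R B R B B B B:
step 1: add B to get B; options L={ 0 } R={ — } → 1
step 2: add B to get BB; options L={ 0 1 } R={ — } → 2
step 3: add R to get BBR; options L={ 0 1 } R={ 2 } → 3/2
step 4: add R to get BBRR; options L={ 0 1 } R={ 3/2 2 } → 5/4
step 5: add R to get BBRRR; options L={ 0 1 } R={ 5/4 3/2 2 } → 9/8
step 6: add B to get BBRRRB; options L={ 0 1 9/8 } R={ 5/4 3/2 2 } → 19/16
step 7: add R to get BBRRRBR; options L={ 0 1 9/8 } R={ 19/16 5/4 3/2 2 } → 37/32
step 8: add B to get BBRRRBRB; options L={ 0 1 9/8 37/32 } R={ 19/16 5/4 3/2 2 } → 75/64
step 9: add R to get BBRRRBRBR; options L={ 0 1 9/8 37/32 } R={ 75/64 19/16 5/4 3/2 2 } → 149/128
step 10: add B to get BBRRRBRBRB; options L={ 0 1 9/8 37/32 149/128 } R={ 75/64 19/16 5/4 3/2 2 } → 299/256
step 11: add R to get BBRRRBRBRBR; options L={ 0 1 9/8 37/32 149/128 } R={ 299/256 75/64 19/16 5/4 3/2 2 } → 597/512
step 12: add B to get BBRRRBRBRBRB; options L={ 0 1 9/8 37/32 149/128 597/512 } R={ 299/256 75/64 19/16 5/4 3/2 2 } → 1195/1024
step 13: add B to get BBRRRBRBRBRBB; options L={ 0 1 9/8 37/32 149/128 597/512 1195/1024 } R={ 299/256 75/64 19/16 5/4 3/2 2 } → 2391/2048
step 14: add B to get BBRRRBRBRBRBBB; options L={ 0 1 9/8 37/32 149/128 597/512 1195/1024 2391/2048 } R={ 299/256 75/64 19/16 5/4 3/2 2 } → 4783/4096
step 15: add B to get BBRRRBRBRBRBBBB; options L={ 0 1 9/8 37/32 149/128 597/512 1195/1024 2391/2048 4783/4096 } R={ 299/256 75/64 19/16 5/4 3/2 2 } → 9567/8192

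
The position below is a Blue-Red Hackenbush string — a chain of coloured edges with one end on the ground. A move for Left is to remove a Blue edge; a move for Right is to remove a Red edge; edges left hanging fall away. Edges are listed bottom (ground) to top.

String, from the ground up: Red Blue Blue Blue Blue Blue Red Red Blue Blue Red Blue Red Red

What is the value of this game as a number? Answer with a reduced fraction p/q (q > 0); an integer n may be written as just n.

-407/8192

1 of 14 · R · max L −∞ · min R 0 → -1
2 of 14 · RB · max L -1 · min R 0 → -1/2
3 of 14 · RBB · max L -1/2 · min R 0 → -1/4
4 of 14 · RBBB · max L -1/4 · min R 0 → -1/8
5 of 14 · RBBBB · max L -1/8 · min R 0 → -1/16
6 of 14 · RBBBBB · max L -1/16 · min R 0 → -1/32
7 of 14 · RBBBBBR · max L -1/16 · min R -1/32 → -3/64
8 of 14 · RBBBBBRR · max L -1/16 · min R -3/64 → -7/128
9 of 14 · RBBBBBRRB · max L -7/128 · min R -3/64 → -13/256
10 of 14 · RBBBBBRRBB · max L -13/256 · min R -3/64 → -25/512
11 of 14 · RBBBBBRRBBR · max L -13/256 · min R -25/512 → -51/1024
12 of 14 · RBBBBBRRBBRB · max L -51/1024 · min R -25/512 → -101/2048
13 of 14 · RBBBBBRRBBRBR · max L -51/1024 · min R -101/2048 → -203/4096
14 of 14 · RBBBBBRRBBRBRR · max L -51/1024 · min R -203/4096 → -407/8192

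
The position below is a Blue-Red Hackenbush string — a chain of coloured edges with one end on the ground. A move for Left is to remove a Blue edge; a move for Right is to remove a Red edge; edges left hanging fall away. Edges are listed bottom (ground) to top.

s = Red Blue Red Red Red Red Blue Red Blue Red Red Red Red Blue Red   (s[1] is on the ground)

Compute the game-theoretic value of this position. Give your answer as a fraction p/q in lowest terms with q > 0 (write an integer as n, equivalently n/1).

1 of 15 · R · max L −∞ · min R 0 so -1
2 of 15 · RB · max L -1 · min R 0 so -1/2
3 of 15 · RBR · max L -1 · min R -1/2 so -3/4
4 of 15 · RBRR · max L -1 · min R -3/4 so -7/8
5 of 15 · RBRRR · max L -1 · min R -7/8 so -15/16
6 of 15 · RBRRRR · max L -1 · min R -15/16 so -31/32
7 of 15 · RBRRRRB · max L -31/32 · min R -15/16 so -61/64
8 of 15 · RBRRRRBR · max L -31/32 · min R -61/64 so -123/128
9 of 15 · RBRRRRBRB · max L -123/128 · min R -61/64 so -245/256
10 of 15 · RBRRRRBRBR · max L -123/128 · min R -245/256 so -491/512
11 of 15 · RBRRRRBRBRR · max L -123/128 · min R -491/512 so -983/1024
12 of 15 · RBRRRRBRBRRR · max L -123/128 · min R -983/1024 so -1967/2048
13 of 15 · RBRRRRBRBRRRR · max L -123/128 · min R -1967/2048 so -3935/4096
14 of 15 · RBRRRRBRBRRRRB · max L -3935/4096 · min R -1967/2048 so -7869/8192
15 of 15 · RBRRRRBRBRRRRBR · max L -3935/4096 · min R -7869/8192 so -15739/16384

-15739/16384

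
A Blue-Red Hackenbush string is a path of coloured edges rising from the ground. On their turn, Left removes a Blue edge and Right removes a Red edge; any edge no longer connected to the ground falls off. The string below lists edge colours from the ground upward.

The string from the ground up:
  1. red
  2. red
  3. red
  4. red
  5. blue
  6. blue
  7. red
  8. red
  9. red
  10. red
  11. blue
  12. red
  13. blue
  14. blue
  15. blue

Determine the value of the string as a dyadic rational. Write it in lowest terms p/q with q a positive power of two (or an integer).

Build G(s[:k]) for k = 1..15, string s = red red red red blue blue red red red red blue red blue blue blue.
1 of 15 · r · max L −∞ · min R 0 so -1
2 of 15 · rr · max L −∞ · min R -1 so -2
3 of 15 · rrr · max L −∞ · min R -2 so -3
4 of 15 · rrrr · max L −∞ · min R -3 so -4
5 of 15 · rrrrb · max L -4 · min R -3 so -7/2
6 of 15 · rrrrbb · max L -7/2 · min R -3 so -13/4
7 of 15 · rrrrbbr · max L -7/2 · min R -13/4 so -27/8
8 of 15 · rrrrbbrr · max L -7/2 · min R -27/8 so -55/16
9 of 15 · rrrrbbrrr · max L -7/2 · min R -55/16 so -111/32
10 of 15 · rrrrbbrrrr · max L -7/2 · min R -111/32 so -223/64
11 of 15 · rrrrbbrrrrb · max L -223/64 · min R -111/32 so -445/128
12 of 15 · rrrrbbrrrrbr · max L -223/64 · min R -445/128 so -891/256
13 of 15 · rrrrbbrrrrbrb · max L -891/256 · min R -445/128 so -1781/512
14 of 15 · rrrrbbrrrrbrbb · max L -1781/512 · min R -445/128 so -3561/1024
15 of 15 · rrrrbbrrrrbrbbb · max L -3561/1024 · min R -445/128 so -7121/2048

-7121/2048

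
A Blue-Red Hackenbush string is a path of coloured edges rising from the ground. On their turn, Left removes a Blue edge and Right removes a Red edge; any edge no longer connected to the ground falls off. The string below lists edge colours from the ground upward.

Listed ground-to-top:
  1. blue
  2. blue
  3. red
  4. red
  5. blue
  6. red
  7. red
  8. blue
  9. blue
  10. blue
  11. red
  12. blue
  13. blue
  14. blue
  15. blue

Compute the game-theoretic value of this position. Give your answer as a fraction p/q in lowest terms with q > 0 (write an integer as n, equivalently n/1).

10719/8192

b: Left { 0 }, Right { · } so simplest 1
bb: Left { 0; 1 }, Right { · } so simplest 2
bbr: Left { 0; 1 }, Right { 2 } so simplest 3/2
bbrr: Left { 0; 1 }, Right { 3/2; 2 } so simplest 5/4
bbrrb: Left { 0; 1; 5/4 }, Right { 3/2; 2 } so simplest 11/8
bbrrbr: Left { 0; 1; 5/4 }, Right { 11/8; 3/2; 2 } so simplest 21/16
bbrrbrr: Left { 0; 1; 5/4 }, Right { 21/16; 11/8; 3/2; 2 } so simplest 41/32
bbrrbrrb: Left { 0; 1; 5/4; 41/32 }, Right { 21/16; 11/8; 3/2; 2 } so simplest 83/64
bbrrbrrbb: Left { 0; 1; 5/4; 41/32; 83/64 }, Right { 21/16; 11/8; 3/2; 2 } so simplest 167/128
bbrrbrrbbb: Left { 0; 1; 5/4; 41/32; 83/64; 167/128 }, Right { 21/16; 11/8; 3/2; 2 } so simplest 335/256
bbrrbrrbbbr: Left { 0; 1; 5/4; 41/32; 83/64; 167/128 }, Right { 335/256; 21/16; 11/8; 3/2; 2 } so simplest 669/512
bbrrbrrbbbrb: Left { 0; 1; 5/4; 41/32; 83/64; 167/128; 669/512 }, Right { 335/256; 21/16; 11/8; 3/2; 2 } so simplest 1339/1024
bbrrbrrbbbrbb: Left { 0; 1; 5/4; 41/32; 83/64; 167/128; 669/512; 1339/1024 }, Right { 335/256; 21/16; 11/8; 3/2; 2 } so simplest 2679/2048
bbrrbrrbbbrbbb: Left { 0; 1; 5/4; 41/32; 83/64; 167/128; 669/512; 1339/1024; 2679/2048 }, Right { 335/256; 21/16; 11/8; 3/2; 2 } so simplest 5359/4096
bbrrbrrbbbrbbbb: Left { 0; 1; 5/4; 41/32; 83/64; 167/128; 669/512; 1339/1024; 2679/2048; 5359/4096 }, Right { 335/256; 21/16; 11/8; 3/2; 2 } so simplest 10719/8192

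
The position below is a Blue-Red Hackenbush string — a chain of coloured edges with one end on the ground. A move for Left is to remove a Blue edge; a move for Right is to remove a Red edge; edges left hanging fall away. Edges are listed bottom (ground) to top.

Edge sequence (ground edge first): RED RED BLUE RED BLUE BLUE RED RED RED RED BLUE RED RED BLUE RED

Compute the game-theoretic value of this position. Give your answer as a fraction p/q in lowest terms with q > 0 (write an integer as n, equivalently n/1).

-13275/8192

Build G(s[:k]) for k = 1..15, string s = RED RED BLUE RED BLUE BLUE RED RED RED RED BLUE RED RED BLUE RED.
step 1: add RED to get R; options L={  } R={ 0 } => -1
step 2: add RED to get RR; options L={  } R={ -1 0 } => -2
step 3: add BLUE to get RRB; options L={ -2 } R={ -1 0 } => -3/2
step 4: add RED to get RRBR; options L={ -2 } R={ -3/2 -1 0 } => -7/4
step 5: add BLUE to get RRBRB; options L={ -2 -7/4 } R={ -3/2 -1 0 } => -13/8
step 6: add BLUE to get RRBRBB; options L={ -2 -7/4 -13/8 } R={ -3/2 -1 0 } => -25/16
step 7: add RED to get RRBRBBR; options L={ -2 -7/4 -13/8 } R={ -25/16 -3/2 -1 0 } => -51/32
step 8: add RED to get RRBRBBRR; options L={ -2 -7/4 -13/8 } R={ -51/32 -25/16 -3/2 -1 0 } => -103/64
step 9: add RED to get RRBRBBRRR; options L={ -2 -7/4 -13/8 } R={ -103/64 -51/32 -25/16 -3/2 -1 0 } => -207/128
step 10: add RED to get RRBRBBRRRR; options L={ -2 -7/4 -13/8 } R={ -207/128 -103/64 -51/32 -25/16 -3/2 -1 0 } => -415/256
step 11: add BLUE to get RRBRBBRRRRB; options L={ -2 -7/4 -13/8 -415/256 } R={ -207/128 -103/64 -51/32 -25/16 -3/2 -1 0 } => -829/512
step 12: add RED to get RRBRBBRRRRBR; options L={ -2 -7/4 -13/8 -415/256 } R={ -829/512 -207/128 -103/64 -51/32 -25/16 -3/2 -1 0 } => -1659/1024
step 13: add RED to get RRBRBBRRRRBRR; options L={ -2 -7/4 -13/8 -415/256 } R={ -1659/1024 -829/512 -207/128 -103/64 -51/32 -25/16 -3/2 -1 0 } => -3319/2048
step 14: add BLUE to get RRBRBBRRRRBRRB; options L={ -2 -7/4 -13/8 -415/256 -3319/2048 } R={ -1659/1024 -829/512 -207/128 -103/64 -51/32 -25/16 -3/2 -1 0 } => -6637/4096
step 15: add RED to get RRBRBBRRRRBRRBR; options L={ -2 -7/4 -13/8 -415/256 -3319/2048 } R={ -6637/4096 -1659/1024 -829/512 -207/128 -103/64 -51/32 -25/16 -3/2 -1 0 } => -13275/8192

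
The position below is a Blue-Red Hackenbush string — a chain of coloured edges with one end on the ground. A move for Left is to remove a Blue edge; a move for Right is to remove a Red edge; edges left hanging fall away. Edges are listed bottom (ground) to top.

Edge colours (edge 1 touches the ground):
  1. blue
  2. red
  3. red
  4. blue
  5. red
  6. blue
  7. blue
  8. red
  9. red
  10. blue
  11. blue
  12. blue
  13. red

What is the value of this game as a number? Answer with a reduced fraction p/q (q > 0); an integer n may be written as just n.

1437/4096

Build value(s[:k]) for k = 1..13, string s = blue red red blue red blue blue red red blue blue blue red.
1 of 13 · b · max L 0 · min R +∞ -> 1
2 of 13 · br · max L 0 · min R 1 -> 1/2
3 of 13 · brr · max L 0 · min R 1/2 -> 1/4
4 of 13 · brrb · max L 1/4 · min R 1/2 -> 3/8
5 of 13 · brrbr · max L 1/4 · min R 3/8 -> 5/16
6 of 13 · brrbrb · max L 5/16 · min R 3/8 -> 11/32
7 of 13 · brrbrbb · max L 11/32 · min R 3/8 -> 23/64
8 of 13 · brrbrbbr · max L 11/32 · min R 23/64 -> 45/128
9 of 13 · brrbrbbrr · max L 11/32 · min R 45/128 -> 89/256
10 of 13 · brrbrbbrrb · max L 89/256 · min R 45/128 -> 179/512
11 of 13 · brrbrbbrrbb · max L 179/512 · min R 45/128 -> 359/1024
12 of 13 · brrbrbbrrbbb · max L 359/1024 · min R 45/128 -> 719/2048
13 of 13 · brrbrbbrrbbbr · max L 359/1024 · min R 719/2048 -> 1437/4096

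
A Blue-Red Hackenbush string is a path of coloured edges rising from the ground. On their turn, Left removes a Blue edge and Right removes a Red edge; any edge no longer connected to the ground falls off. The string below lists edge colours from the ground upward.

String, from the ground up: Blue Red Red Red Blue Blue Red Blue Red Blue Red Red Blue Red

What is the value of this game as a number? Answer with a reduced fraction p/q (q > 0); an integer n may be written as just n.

1701/8192

G_1 [B]  L=[0]  R=[—]  → 1
G_2 [BR]  L=[0]  R=[1]  → 1/2
G_3 [BRR]  L=[0]  R=[1/2, 1]  → 1/4
G_4 [BRRR]  L=[0]  R=[1/4, 1/2, 1]  → 1/8
G_5 [BRRRB]  L=[0, 1/8]  R=[1/4, 1/2, 1]  → 3/16
G_6 [BRRRBB]  L=[0, 1/8, 3/16]  R=[1/4, 1/2, 1]  → 7/32
G_7 [BRRRBBR]  L=[0, 1/8, 3/16]  R=[7/32, 1/4, 1/2, 1]  → 13/64
G_8 [BRRRBBRB]  L=[0, 1/8, 3/16, 13/64]  R=[7/32, 1/4, 1/2, 1]  → 27/128
G_9 [BRRRBBRBR]  L=[0, 1/8, 3/16, 13/64]  R=[27/128, 7/32, 1/4, 1/2, 1]  → 53/256
G_10 [BRRRBBRBRB]  L=[0, 1/8, 3/16, 13/64, 53/256]  R=[27/128, 7/32, 1/4, 1/2, 1]  → 107/512
G_11 [BRRRBBRBRBR]  L=[0, 1/8, 3/16, 13/64, 53/256]  R=[107/512, 27/128, 7/32, 1/4, 1/2, 1]  → 213/1024
G_12 [BRRRBBRBRBRR]  L=[0, 1/8, 3/16, 13/64, 53/256]  R=[213/1024, 107/512, 27/128, 7/32, 1/4, 1/2, 1]  → 425/2048
G_13 [BRRRBBRBRBRRB]  L=[0, 1/8, 3/16, 13/64, 53/256, 425/2048]  R=[213/1024, 107/512, 27/128, 7/32, 1/4, 1/2, 1]  → 851/4096
G_14 [BRRRBBRBRBRRBR]  L=[0, 1/8, 3/16, 13/64, 53/256, 425/2048]  R=[851/4096, 213/1024, 107/512, 27/128, 7/32, 1/4, 1/2, 1]  → 1701/8192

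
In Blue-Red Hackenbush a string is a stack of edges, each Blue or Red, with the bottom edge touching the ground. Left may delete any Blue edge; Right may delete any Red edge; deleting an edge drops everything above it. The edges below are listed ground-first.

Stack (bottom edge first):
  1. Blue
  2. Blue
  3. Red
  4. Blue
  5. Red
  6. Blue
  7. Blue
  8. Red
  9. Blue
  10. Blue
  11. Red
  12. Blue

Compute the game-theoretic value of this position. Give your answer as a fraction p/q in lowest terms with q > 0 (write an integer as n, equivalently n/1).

Prefix values for Blue Blue Red Blue Red Blue Blue Red Blue Blue Red Blue via {L|R} + simplicity:
edge 1 of 12 (Blue): { 0 | none } gives 1
edge 2 of 12 (Blue): { 0 1 | none } gives 2
edge 3 of 12 (Red): { 0 1 | 2 } gives 3/2
edge 4 of 12 (Blue): { 0 1 3/2 | 2 } gives 7/4
edge 5 of 12 (Red): { 0 1 3/2 | 7/4 2 } gives 13/8
edge 6 of 12 (Blue): { 0 1 3/2 13/8 | 7/4 2 } gives 27/16
edge 7 of 12 (Blue): { 0 1 3/2 13/8 27/16 | 7/4 2 } gives 55/32
edge 8 of 12 (Red): { 0 1 3/2 13/8 27/16 | 55/32 7/4 2 } gives 109/64
edge 9 of 12 (Blue): { 0 1 3/2 13/8 27/16 109/64 | 55/32 7/4 2 } gives 219/128
edge 10 of 12 (Blue): { 0 1 3/2 13/8 27/16 109/64 219/128 | 55/32 7/4 2 } gives 439/256
edge 11 of 12 (Red): { 0 1 3/2 13/8 27/16 109/64 219/128 | 439/256 55/32 7/4 2 } gives 877/512
edge 12 of 12 (Blue): { 0 1 3/2 13/8 27/16 109/64 219/128 877/512 | 439/256 55/32 7/4 2 } gives 1755/1024

1755/1024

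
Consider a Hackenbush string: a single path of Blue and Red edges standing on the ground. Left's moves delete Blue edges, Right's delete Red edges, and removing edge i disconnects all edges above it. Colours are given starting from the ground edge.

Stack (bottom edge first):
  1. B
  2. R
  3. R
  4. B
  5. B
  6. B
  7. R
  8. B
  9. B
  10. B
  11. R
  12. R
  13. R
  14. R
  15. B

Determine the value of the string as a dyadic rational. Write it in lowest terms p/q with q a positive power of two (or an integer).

7619/16384

B: Left { 0 }, Right { · } — simplest 1
BR: Left { 0 }, Right { 1 } — simplest 1/2
BRR: Left { 0 }, Right { 1/2 1 } — simplest 1/4
BRRB: Left { 0 1/4 }, Right { 1/2 1 } — simplest 3/8
BRRBB: Left { 0 1/4 3/8 }, Right { 1/2 1 } — simplest 7/16
BRRBBB: Left { 0 1/4 3/8 7/16 }, Right { 1/2 1 } — simplest 15/32
BRRBBBR: Left { 0 1/4 3/8 7/16 }, Right { 15/32 1/2 1 } — simplest 29/64
BRRBBBRB: Left { 0 1/4 3/8 7/16 29/64 }, Right { 15/32 1/2 1 } — simplest 59/128
BRRBBBRBB: Left { 0 1/4 3/8 7/16 29/64 59/128 }, Right { 15/32 1/2 1 } — simplest 119/256
BRRBBBRBBB: Left { 0 1/4 3/8 7/16 29/64 59/128 119/256 }, Right { 15/32 1/2 1 } — simplest 239/512
BRRBBBRBBBR: Left { 0 1/4 3/8 7/16 29/64 59/128 119/256 }, Right { 239/512 15/32 1/2 1 } — simplest 477/1024
BRRBBBRBBBRR: Left { 0 1/4 3/8 7/16 29/64 59/128 119/256 }, Right { 477/1024 239/512 15/32 1/2 1 } — simplest 953/2048
BRRBBBRBBBRRR: Left { 0 1/4 3/8 7/16 29/64 59/128 119/256 }, Right { 953/2048 477/1024 239/512 15/32 1/2 1 } — simplest 1905/4096
BRRBBBRBBBRRRR: Left { 0 1/4 3/8 7/16 29/64 59/128 119/256 }, Right { 1905/4096 953/2048 477/1024 239/512 15/32 1/2 1 } — simplest 3809/8192
BRRBBBRBBBRRRRB: Left { 0 1/4 3/8 7/16 29/64 59/128 119/256 3809/8192 }, Right { 1905/4096 953/2048 477/1024 239/512 15/32 1/2 1 } — simplest 7619/16384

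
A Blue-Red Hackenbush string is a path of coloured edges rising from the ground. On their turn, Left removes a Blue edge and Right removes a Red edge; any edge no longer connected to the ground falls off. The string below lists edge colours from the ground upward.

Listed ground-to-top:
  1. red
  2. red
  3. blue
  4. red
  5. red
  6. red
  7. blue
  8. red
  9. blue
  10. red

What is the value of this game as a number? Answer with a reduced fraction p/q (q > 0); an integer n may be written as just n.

Build v(s[:k]) for k = 1..10, string s = red red blue red red red blue red blue red.
r: Left { · }, Right { 0 } => simplest -1
rr: Left { · }, Right { -1, 0 } => simplest -2
rrb: Left { -2 }, Right { -1, 0 } => simplest -3/2
rrbr: Left { -2 }, Right { -3/2, -1, 0 } => simplest -7/4
rrbrr: Left { -2 }, Right { -7/4, -3/2, -1, 0 } => simplest -15/8
rrbrrr: Left { -2 }, Right { -15/8, -7/4, -3/2, -1, 0 } => simplest -31/16
rrbrrrb: Left { -2, -31/16 }, Right { -15/8, -7/4, -3/2, -1, 0 } => simplest -61/32
rrbrrrbr: Left { -2, -31/16 }, Right { -61/32, -15/8, -7/4, -3/2, -1, 0 } => simplest -123/64
rrbrrrbrb: Left { -2, -31/16, -123/64 }, Right { -61/32, -15/8, -7/4, -3/2, -1, 0 } => simplest -245/128
rrbrrrbrbr: Left { -2, -31/16, -123/64 }, Right { -245/128, -61/32, -15/8, -7/4, -3/2, -1, 0 } => simplest -491/256

-491/256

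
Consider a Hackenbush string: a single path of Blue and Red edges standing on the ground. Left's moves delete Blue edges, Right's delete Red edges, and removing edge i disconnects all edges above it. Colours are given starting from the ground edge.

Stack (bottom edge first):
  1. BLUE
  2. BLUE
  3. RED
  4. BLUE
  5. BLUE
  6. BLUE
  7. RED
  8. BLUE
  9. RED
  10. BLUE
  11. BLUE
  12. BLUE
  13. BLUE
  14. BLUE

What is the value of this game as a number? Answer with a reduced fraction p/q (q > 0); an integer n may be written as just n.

1 of 14 · B · max L 0 · min R +∞ = 1
2 of 14 · BB · max L 1 · min R +∞ = 2
3 of 14 · BBR · max L 1 · min R 2 = 3/2
4 of 14 · BBRB · max L 3/2 · min R 2 = 7/4
5 of 14 · BBRBB · max L 7/4 · min R 2 = 15/8
6 of 14 · BBRBBB · max L 15/8 · min R 2 = 31/16
7 of 14 · BBRBBBR · max L 15/8 · min R 31/16 = 61/32
8 of 14 · BBRBBBRB · max L 61/32 · min R 31/16 = 123/64
9 of 14 · BBRBBBRBR · max L 61/32 · min R 123/64 = 245/128
10 of 14 · BBRBBBRBRB · max L 245/128 · min R 123/64 = 491/256
11 of 14 · BBRBBBRBRBB · max L 491/256 · min R 123/64 = 983/512
12 of 14 · BBRBBBRBRBBB · max L 983/512 · min R 123/64 = 1967/1024
13 of 14 · BBRBBBRBRBBBB · max L 1967/1024 · min R 123/64 = 3935/2048
14 of 14 · BBRBBBRBRBBBBB · max L 3935/2048 · min R 123/64 = 7871/4096

7871/4096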